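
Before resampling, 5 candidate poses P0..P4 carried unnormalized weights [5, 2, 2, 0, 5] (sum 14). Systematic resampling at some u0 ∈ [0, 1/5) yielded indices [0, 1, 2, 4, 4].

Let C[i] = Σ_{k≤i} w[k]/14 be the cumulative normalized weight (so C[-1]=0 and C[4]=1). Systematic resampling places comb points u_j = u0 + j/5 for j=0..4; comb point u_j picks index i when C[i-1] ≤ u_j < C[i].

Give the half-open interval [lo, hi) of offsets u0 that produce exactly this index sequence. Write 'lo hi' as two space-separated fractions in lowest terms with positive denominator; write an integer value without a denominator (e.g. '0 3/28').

C = [5/14, 1/2, 9/14, 9/14, 1]
j=0 picked index 0: u0 ∈ [0, 5/14)
j=1 picked index 1: u0 ∈ [11/70, 3/10)
j=2 picked index 2: u0 ∈ [1/10, 17/70)
j=3 picked index 4: u0 ∈ [3/70, 2/5)
j=4 picked index 4: u0 ∈ [-11/70, 1/5)
intersection: [11/70, 1/5)

11/70 1/5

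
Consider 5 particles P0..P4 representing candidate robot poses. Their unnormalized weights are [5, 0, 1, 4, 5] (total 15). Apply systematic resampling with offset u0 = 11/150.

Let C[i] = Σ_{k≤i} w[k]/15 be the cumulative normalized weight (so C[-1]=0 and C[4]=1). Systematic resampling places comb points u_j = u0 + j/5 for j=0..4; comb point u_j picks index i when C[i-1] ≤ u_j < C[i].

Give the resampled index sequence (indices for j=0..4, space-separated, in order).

0 0 3 4 4

C = [1/3, 1/3, 2/5, 2/3, 1]
j=0: u_0=11/150 ∈ [0, 1/3) → index 0
j=1: u_1=41/150 ∈ [0, 1/3) → index 0
j=2: u_2=71/150 ∈ [2/5, 2/3) → index 3
j=3: u_3=101/150 ∈ [2/3, 1) → index 4
j=4: u_4=131/150 ∈ [2/3, 1) → index 4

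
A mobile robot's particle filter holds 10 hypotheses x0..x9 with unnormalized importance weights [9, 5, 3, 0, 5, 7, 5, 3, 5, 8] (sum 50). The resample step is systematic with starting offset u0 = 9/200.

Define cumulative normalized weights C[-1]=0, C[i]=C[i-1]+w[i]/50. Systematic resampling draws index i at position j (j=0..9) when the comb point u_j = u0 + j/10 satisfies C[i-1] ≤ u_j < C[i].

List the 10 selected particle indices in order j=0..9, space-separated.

C = [9/50, 7/25, 17/50, 17/50, 11/25, 29/50, 17/25, 37/50, 21/25, 1]
j=0: u_0=9/200 ∈ [0, 9/50) → index 0
j=1: u_1=29/200 ∈ [0, 9/50) → index 0
j=2: u_2=49/200 ∈ [9/50, 7/25) → index 1
j=3: u_3=69/200 ∈ [17/50, 11/25) → index 4
j=4: u_4=89/200 ∈ [11/25, 29/50) → index 5
j=5: u_5=109/200 ∈ [11/25, 29/50) → index 5
j=6: u_6=129/200 ∈ [29/50, 17/25) → index 6
j=7: u_7=149/200 ∈ [37/50, 21/25) → index 8
j=8: u_8=169/200 ∈ [21/25, 1) → index 9
j=9: u_9=189/200 ∈ [21/25, 1) → index 9

0 0 1 4 5 5 6 8 9 9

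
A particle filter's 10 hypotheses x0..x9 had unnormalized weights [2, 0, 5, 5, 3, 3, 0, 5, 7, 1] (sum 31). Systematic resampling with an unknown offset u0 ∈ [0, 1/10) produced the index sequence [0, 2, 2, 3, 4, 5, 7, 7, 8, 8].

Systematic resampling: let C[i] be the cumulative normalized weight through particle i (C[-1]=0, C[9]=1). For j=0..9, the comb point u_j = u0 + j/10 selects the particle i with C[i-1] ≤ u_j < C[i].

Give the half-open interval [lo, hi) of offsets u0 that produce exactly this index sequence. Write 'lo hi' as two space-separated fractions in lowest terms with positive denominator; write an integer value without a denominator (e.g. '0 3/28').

C = [2/31, 2/31, 7/31, 12/31, 15/31, 18/31, 18/31, 23/31, 30/31, 1]
j=0 picked index 0: u0 ∈ [0, 2/31)
j=1 picked index 2: u0 ∈ [-11/310, 39/310)
j=2 picked index 2: u0 ∈ [-21/155, 4/155)
j=3 picked index 3: u0 ∈ [-23/310, 27/310)
j=4 picked index 4: u0 ∈ [-2/155, 13/155)
j=5 picked index 5: u0 ∈ [-1/62, 5/62)
j=6 picked index 7: u0 ∈ [-3/155, 22/155)
j=7 picked index 7: u0 ∈ [-37/310, 13/310)
j=8 picked index 8: u0 ∈ [-9/155, 26/155)
j=9 picked index 8: u0 ∈ [-49/310, 21/310)
intersection: [0, 4/155)

0 4/155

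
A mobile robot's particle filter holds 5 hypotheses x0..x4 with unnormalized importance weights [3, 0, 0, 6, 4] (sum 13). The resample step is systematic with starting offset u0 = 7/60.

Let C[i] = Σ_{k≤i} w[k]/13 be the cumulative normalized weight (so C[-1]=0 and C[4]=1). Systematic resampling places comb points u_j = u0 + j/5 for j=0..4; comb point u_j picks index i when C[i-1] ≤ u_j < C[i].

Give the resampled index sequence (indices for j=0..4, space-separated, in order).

C = [3/13, 3/13, 3/13, 9/13, 1]
j=0: u_0=7/60 ∈ [0, 3/13) → index 0
j=1: u_1=19/60 ∈ [3/13, 9/13) → index 3
j=2: u_2=31/60 ∈ [3/13, 9/13) → index 3
j=3: u_3=43/60 ∈ [9/13, 1) → index 4
j=4: u_4=11/12 ∈ [9/13, 1) → index 4

0 3 3 4 4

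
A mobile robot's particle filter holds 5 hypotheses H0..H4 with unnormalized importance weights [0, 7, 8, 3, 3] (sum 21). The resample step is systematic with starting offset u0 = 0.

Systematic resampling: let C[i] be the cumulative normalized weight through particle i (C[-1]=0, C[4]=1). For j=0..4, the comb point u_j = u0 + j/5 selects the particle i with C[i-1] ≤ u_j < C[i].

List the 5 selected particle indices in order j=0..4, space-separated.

C = [0, 1/3, 5/7, 6/7, 1]
j=0: u_0=0 ∈ [0, 1/3) → index 1
j=1: u_1=1/5 ∈ [0, 1/3) → index 1
j=2: u_2=2/5 ∈ [1/3, 5/7) → index 2
j=3: u_3=3/5 ∈ [1/3, 5/7) → index 2
j=4: u_4=4/5 ∈ [5/7, 6/7) → index 3

1 1 2 2 3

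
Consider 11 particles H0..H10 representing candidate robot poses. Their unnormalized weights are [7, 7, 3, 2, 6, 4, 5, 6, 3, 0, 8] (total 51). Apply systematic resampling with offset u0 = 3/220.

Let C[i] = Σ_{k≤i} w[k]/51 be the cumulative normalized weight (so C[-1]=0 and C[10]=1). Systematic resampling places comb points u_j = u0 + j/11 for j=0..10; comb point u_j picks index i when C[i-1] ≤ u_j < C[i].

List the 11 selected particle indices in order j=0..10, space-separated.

C = [7/51, 14/51, 1/3, 19/51, 25/51, 29/51, 2/3, 40/51, 43/51, 43/51, 1]
j=0: u_0=3/220 ∈ [0, 7/51) → index 0
j=1: u_1=23/220 ∈ [0, 7/51) → index 0
j=2: u_2=43/220 ∈ [7/51, 14/51) → index 1
j=3: u_3=63/220 ∈ [14/51, 1/3) → index 2
j=4: u_4=83/220 ∈ [19/51, 25/51) → index 4
j=5: u_5=103/220 ∈ [19/51, 25/51) → index 4
j=6: u_6=123/220 ∈ [25/51, 29/51) → index 5
j=7: u_7=13/20 ∈ [29/51, 2/3) → index 6
j=8: u_8=163/220 ∈ [2/3, 40/51) → index 7
j=9: u_9=183/220 ∈ [40/51, 43/51) → index 8
j=10: u_10=203/220 ∈ [43/51, 1) → index 10

0 0 1 2 4 4 5 6 7 8 10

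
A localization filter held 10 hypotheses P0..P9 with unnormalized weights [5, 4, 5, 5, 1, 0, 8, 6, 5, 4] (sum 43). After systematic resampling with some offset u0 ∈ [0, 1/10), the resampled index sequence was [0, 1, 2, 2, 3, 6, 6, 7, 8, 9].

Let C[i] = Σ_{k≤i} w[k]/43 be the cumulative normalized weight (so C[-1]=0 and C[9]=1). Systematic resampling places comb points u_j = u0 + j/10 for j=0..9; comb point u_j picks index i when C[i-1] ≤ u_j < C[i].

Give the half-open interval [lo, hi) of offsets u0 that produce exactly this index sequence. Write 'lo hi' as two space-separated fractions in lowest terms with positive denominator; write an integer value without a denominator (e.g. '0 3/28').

7/430 11/430

C = [5/43, 9/43, 14/43, 19/43, 20/43, 20/43, 28/43, 34/43, 39/43, 1]
j=0 picked index 0: u0 ∈ [0, 5/43)
j=1 picked index 1: u0 ∈ [7/430, 47/430)
j=2 picked index 2: u0 ∈ [2/215, 27/215)
j=3 picked index 2: u0 ∈ [-39/430, 11/430)
j=4 picked index 3: u0 ∈ [-16/215, 9/215)
j=5 picked index 6: u0 ∈ [-3/86, 13/86)
j=6 picked index 6: u0 ∈ [-29/215, 11/215)
j=7 picked index 7: u0 ∈ [-21/430, 39/430)
j=8 picked index 8: u0 ∈ [-2/215, 23/215)
j=9 picked index 9: u0 ∈ [3/430, 1/10)
intersection: [7/430, 11/430)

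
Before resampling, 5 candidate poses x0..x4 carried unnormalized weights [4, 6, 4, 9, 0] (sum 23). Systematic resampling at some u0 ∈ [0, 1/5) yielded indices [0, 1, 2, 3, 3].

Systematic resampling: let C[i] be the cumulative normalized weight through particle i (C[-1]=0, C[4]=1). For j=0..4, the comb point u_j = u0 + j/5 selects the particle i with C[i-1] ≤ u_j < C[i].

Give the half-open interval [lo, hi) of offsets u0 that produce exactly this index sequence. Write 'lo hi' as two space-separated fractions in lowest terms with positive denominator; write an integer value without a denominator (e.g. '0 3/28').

C = [4/23, 10/23, 14/23, 1, 1]
j=0 picked index 0: u0 ∈ [0, 4/23)
j=1 picked index 1: u0 ∈ [-3/115, 27/115)
j=2 picked index 2: u0 ∈ [4/115, 24/115)
j=3 picked index 3: u0 ∈ [1/115, 2/5)
j=4 picked index 3: u0 ∈ [-22/115, 1/5)
intersection: [4/115, 4/23)

4/115 4/23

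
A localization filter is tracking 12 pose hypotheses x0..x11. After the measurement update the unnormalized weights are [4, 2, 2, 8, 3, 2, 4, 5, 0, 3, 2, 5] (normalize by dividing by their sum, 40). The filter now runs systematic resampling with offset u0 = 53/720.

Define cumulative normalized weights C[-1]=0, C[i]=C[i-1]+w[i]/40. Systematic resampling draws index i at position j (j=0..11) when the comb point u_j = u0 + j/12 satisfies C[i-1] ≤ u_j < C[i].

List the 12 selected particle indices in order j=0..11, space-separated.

0 2 3 3 4 5 6 7 7 9 11 11

C = [1/10, 3/20, 1/5, 2/5, 19/40, 21/40, 5/8, 3/4, 3/4, 33/40, 7/8, 1]
j=0: u_0=53/720 ∈ [0, 1/10) → index 0
j=1: u_1=113/720 ∈ [3/20, 1/5) → index 2
j=2: u_2=173/720 ∈ [1/5, 2/5) → index 3
j=3: u_3=233/720 ∈ [1/5, 2/5) → index 3
j=4: u_4=293/720 ∈ [2/5, 19/40) → index 4
j=5: u_5=353/720 ∈ [19/40, 21/40) → index 5
j=6: u_6=413/720 ∈ [21/40, 5/8) → index 6
j=7: u_7=473/720 ∈ [5/8, 3/4) → index 7
j=8: u_8=533/720 ∈ [5/8, 3/4) → index 7
j=9: u_9=593/720 ∈ [3/4, 33/40) → index 9
j=10: u_10=653/720 ∈ [7/8, 1) → index 11
j=11: u_11=713/720 ∈ [7/8, 1) → index 11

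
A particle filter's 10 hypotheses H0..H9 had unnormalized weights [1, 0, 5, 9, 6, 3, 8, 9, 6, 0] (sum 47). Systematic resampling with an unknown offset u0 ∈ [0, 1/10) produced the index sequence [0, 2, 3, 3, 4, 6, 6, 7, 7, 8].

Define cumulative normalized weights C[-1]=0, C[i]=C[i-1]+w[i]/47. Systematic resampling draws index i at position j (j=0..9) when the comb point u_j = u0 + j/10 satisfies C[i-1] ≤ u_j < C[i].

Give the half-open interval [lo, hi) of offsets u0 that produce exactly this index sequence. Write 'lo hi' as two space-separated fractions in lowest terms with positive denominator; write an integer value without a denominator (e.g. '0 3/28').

C = [1/47, 1/47, 6/47, 15/47, 21/47, 24/47, 32/47, 41/47, 1, 1]
j=0 picked index 0: u0 ∈ [0, 1/47)
j=1 picked index 2: u0 ∈ [-37/470, 13/470)
j=2 picked index 3: u0 ∈ [-17/235, 28/235)
j=3 picked index 3: u0 ∈ [-81/470, 9/470)
j=4 picked index 4: u0 ∈ [-19/235, 11/235)
j=5 picked index 6: u0 ∈ [1/94, 17/94)
j=6 picked index 6: u0 ∈ [-21/235, 19/235)
j=7 picked index 7: u0 ∈ [-9/470, 81/470)
j=8 picked index 7: u0 ∈ [-28/235, 17/235)
j=9 picked index 8: u0 ∈ [-13/470, 1/10)
intersection: [1/94, 9/470)

1/94 9/470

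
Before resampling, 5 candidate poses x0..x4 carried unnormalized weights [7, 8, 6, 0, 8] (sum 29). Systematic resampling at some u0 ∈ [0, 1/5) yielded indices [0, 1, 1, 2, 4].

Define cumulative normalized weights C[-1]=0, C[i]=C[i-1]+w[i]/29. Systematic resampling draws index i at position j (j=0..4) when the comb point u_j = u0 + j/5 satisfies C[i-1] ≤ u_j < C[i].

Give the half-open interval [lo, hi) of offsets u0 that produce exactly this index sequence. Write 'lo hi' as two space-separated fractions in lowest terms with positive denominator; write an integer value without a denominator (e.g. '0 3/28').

6/145 17/145

C = [7/29, 15/29, 21/29, 21/29, 1]
j=0 picked index 0: u0 ∈ [0, 7/29)
j=1 picked index 1: u0 ∈ [6/145, 46/145)
j=2 picked index 1: u0 ∈ [-23/145, 17/145)
j=3 picked index 2: u0 ∈ [-12/145, 18/145)
j=4 picked index 4: u0 ∈ [-11/145, 1/5)
intersection: [6/145, 17/145)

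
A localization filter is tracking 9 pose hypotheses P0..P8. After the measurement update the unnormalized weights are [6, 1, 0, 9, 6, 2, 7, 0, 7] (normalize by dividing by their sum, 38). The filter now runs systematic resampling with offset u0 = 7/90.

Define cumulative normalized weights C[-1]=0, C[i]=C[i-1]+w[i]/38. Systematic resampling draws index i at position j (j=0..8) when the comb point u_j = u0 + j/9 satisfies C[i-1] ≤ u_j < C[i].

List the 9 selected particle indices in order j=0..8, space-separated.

0 3 3 3 4 6 6 8 8

C = [3/19, 7/38, 7/38, 8/19, 11/19, 12/19, 31/38, 31/38, 1]
j=0: u_0=7/90 ∈ [0, 3/19) → index 0
j=1: u_1=17/90 ∈ [7/38, 8/19) → index 3
j=2: u_2=3/10 ∈ [7/38, 8/19) → index 3
j=3: u_3=37/90 ∈ [7/38, 8/19) → index 3
j=4: u_4=47/90 ∈ [8/19, 11/19) → index 4
j=5: u_5=19/30 ∈ [12/19, 31/38) → index 6
j=6: u_6=67/90 ∈ [12/19, 31/38) → index 6
j=7: u_7=77/90 ∈ [31/38, 1) → index 8
j=8: u_8=29/30 ∈ [31/38, 1) → index 8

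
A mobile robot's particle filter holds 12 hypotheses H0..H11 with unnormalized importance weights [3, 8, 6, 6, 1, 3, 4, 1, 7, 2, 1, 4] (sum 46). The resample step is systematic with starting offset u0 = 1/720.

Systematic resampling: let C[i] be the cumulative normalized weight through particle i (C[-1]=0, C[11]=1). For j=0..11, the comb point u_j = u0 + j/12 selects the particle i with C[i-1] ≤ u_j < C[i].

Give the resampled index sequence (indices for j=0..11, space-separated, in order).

0 1 1 2 2 3 4 5 6 8 8 11

C = [3/46, 11/46, 17/46, 1/2, 12/23, 27/46, 31/46, 16/23, 39/46, 41/46, 21/23, 1]
j=0: u_0=1/720 ∈ [0, 3/46) → index 0
j=1: u_1=61/720 ∈ [3/46, 11/46) → index 1
j=2: u_2=121/720 ∈ [3/46, 11/46) → index 1
j=3: u_3=181/720 ∈ [11/46, 17/46) → index 2
j=4: u_4=241/720 ∈ [11/46, 17/46) → index 2
j=5: u_5=301/720 ∈ [17/46, 1/2) → index 3
j=6: u_6=361/720 ∈ [1/2, 12/23) → index 4
j=7: u_7=421/720 ∈ [12/23, 27/46) → index 5
j=8: u_8=481/720 ∈ [27/46, 31/46) → index 6
j=9: u_9=541/720 ∈ [16/23, 39/46) → index 8
j=10: u_10=601/720 ∈ [16/23, 39/46) → index 8
j=11: u_11=661/720 ∈ [21/23, 1) → index 11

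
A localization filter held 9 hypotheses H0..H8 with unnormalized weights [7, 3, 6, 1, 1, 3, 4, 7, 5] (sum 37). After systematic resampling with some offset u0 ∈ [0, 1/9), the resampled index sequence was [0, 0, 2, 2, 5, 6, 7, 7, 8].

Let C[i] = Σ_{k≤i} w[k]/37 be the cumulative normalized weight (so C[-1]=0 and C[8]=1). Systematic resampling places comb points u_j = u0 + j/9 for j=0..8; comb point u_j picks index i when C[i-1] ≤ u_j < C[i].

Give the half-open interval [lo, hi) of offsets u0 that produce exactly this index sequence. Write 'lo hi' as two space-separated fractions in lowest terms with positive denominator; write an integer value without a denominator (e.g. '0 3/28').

C = [7/37, 10/37, 16/37, 17/37, 18/37, 21/37, 25/37, 32/37, 1]
j=0 picked index 0: u0 ∈ [0, 7/37)
j=1 picked index 0: u0 ∈ [-1/9, 26/333)
j=2 picked index 2: u0 ∈ [16/333, 70/333)
j=3 picked index 2: u0 ∈ [-7/111, 11/111)
j=4 picked index 5: u0 ∈ [14/333, 41/333)
j=5 picked index 6: u0 ∈ [4/333, 40/333)
j=6 picked index 7: u0 ∈ [1/111, 22/111)
j=7 picked index 7: u0 ∈ [-34/333, 29/333)
j=8 picked index 8: u0 ∈ [-8/333, 1/9)
intersection: [16/333, 26/333)

16/333 26/333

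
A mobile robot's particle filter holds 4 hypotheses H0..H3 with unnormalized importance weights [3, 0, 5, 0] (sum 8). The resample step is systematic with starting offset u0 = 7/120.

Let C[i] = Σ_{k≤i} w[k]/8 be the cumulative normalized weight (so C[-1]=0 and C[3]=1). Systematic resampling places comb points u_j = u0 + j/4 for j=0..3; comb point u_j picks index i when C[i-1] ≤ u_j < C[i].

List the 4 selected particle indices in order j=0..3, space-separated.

C = [3/8, 3/8, 1, 1]
j=0: u_0=7/120 ∈ [0, 3/8) → index 0
j=1: u_1=37/120 ∈ [0, 3/8) → index 0
j=2: u_2=67/120 ∈ [3/8, 1) → index 2
j=3: u_3=97/120 ∈ [3/8, 1) → index 2

0 0 2 2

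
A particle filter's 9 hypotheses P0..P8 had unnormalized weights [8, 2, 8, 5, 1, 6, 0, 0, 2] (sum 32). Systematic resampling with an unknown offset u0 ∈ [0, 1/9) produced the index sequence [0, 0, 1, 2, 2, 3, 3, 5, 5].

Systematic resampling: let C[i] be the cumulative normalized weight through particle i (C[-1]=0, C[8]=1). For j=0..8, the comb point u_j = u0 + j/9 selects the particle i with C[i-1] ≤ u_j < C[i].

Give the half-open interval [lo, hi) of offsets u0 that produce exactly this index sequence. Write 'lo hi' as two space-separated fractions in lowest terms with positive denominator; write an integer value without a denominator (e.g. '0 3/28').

C = [1/4, 5/16, 9/16, 23/32, 3/4, 15/16, 15/16, 15/16, 1]
j=0 picked index 0: u0 ∈ [0, 1/4)
j=1 picked index 0: u0 ∈ [-1/9, 5/36)
j=2 picked index 1: u0 ∈ [1/36, 13/144)
j=3 picked index 2: u0 ∈ [-1/48, 11/48)
j=4 picked index 2: u0 ∈ [-19/144, 17/144)
j=5 picked index 3: u0 ∈ [1/144, 47/288)
j=6 picked index 3: u0 ∈ [-5/48, 5/96)
j=7 picked index 5: u0 ∈ [-1/36, 23/144)
j=8 picked index 5: u0 ∈ [-5/36, 7/144)
intersection: [1/36, 7/144)

1/36 7/144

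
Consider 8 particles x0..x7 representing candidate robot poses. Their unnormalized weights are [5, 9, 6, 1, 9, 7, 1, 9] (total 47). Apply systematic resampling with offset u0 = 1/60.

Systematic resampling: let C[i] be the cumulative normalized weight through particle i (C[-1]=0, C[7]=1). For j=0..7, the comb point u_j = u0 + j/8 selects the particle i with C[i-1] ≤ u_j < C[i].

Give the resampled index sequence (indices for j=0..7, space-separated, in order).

0 1 1 2 4 5 5 7

C = [5/47, 14/47, 20/47, 21/47, 30/47, 37/47, 38/47, 1]
j=0: u_0=1/60 ∈ [0, 5/47) → index 0
j=1: u_1=17/120 ∈ [5/47, 14/47) → index 1
j=2: u_2=4/15 ∈ [5/47, 14/47) → index 1
j=3: u_3=47/120 ∈ [14/47, 20/47) → index 2
j=4: u_4=31/60 ∈ [21/47, 30/47) → index 4
j=5: u_5=77/120 ∈ [30/47, 37/47) → index 5
j=6: u_6=23/30 ∈ [30/47, 37/47) → index 5
j=7: u_7=107/120 ∈ [38/47, 1) → index 7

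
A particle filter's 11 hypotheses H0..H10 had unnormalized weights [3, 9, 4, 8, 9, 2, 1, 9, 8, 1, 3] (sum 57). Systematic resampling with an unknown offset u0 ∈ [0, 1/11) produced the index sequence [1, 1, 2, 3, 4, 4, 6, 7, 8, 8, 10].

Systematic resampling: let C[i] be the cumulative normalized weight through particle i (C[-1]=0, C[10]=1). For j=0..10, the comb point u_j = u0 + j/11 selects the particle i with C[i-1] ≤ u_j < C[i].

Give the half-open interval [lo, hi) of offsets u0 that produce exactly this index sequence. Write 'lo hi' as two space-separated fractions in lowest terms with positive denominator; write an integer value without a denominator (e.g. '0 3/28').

43/627 18/209

C = [1/19, 4/19, 16/57, 8/19, 11/19, 35/57, 12/19, 15/19, 53/57, 18/19, 1]
j=0 picked index 1: u0 ∈ [1/19, 4/19)
j=1 picked index 1: u0 ∈ [-8/209, 25/209)
j=2 picked index 2: u0 ∈ [6/209, 62/627)
j=3 picked index 3: u0 ∈ [5/627, 31/209)
j=4 picked index 4: u0 ∈ [12/209, 45/209)
j=5 picked index 4: u0 ∈ [-7/209, 26/209)
j=6 picked index 6: u0 ∈ [43/627, 18/209)
j=7 picked index 7: u0 ∈ [-1/209, 32/209)
j=8 picked index 8: u0 ∈ [13/209, 127/627)
j=9 picked index 8: u0 ∈ [-6/209, 70/627)
j=10 picked index 10: u0 ∈ [8/209, 1/11)
intersection: [43/627, 18/209)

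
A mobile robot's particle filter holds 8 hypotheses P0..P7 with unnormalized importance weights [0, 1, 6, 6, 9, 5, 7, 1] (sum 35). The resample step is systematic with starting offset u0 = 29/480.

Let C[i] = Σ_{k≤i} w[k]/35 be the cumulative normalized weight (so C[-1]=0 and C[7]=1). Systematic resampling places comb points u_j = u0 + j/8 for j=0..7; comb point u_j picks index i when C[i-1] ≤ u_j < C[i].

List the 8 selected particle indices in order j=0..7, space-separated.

C = [0, 1/35, 1/5, 13/35, 22/35, 27/35, 34/35, 1]
j=0: u_0=29/480 ∈ [1/35, 1/5) → index 2
j=1: u_1=89/480 ∈ [1/35, 1/5) → index 2
j=2: u_2=149/480 ∈ [1/5, 13/35) → index 3
j=3: u_3=209/480 ∈ [13/35, 22/35) → index 4
j=4: u_4=269/480 ∈ [13/35, 22/35) → index 4
j=5: u_5=329/480 ∈ [22/35, 27/35) → index 5
j=6: u_6=389/480 ∈ [27/35, 34/35) → index 6
j=7: u_7=449/480 ∈ [27/35, 34/35) → index 6

2 2 3 4 4 5 6 6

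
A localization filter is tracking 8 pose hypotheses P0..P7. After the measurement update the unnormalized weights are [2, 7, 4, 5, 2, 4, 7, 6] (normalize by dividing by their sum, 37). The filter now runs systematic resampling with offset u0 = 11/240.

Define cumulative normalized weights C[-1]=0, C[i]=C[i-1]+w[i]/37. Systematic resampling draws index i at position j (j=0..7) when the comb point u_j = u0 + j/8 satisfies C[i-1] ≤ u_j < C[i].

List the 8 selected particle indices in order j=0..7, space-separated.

C = [2/37, 9/37, 13/37, 18/37, 20/37, 24/37, 31/37, 1]
j=0: u_0=11/240 ∈ [0, 2/37) → index 0
j=1: u_1=41/240 ∈ [2/37, 9/37) → index 1
j=2: u_2=71/240 ∈ [9/37, 13/37) → index 2
j=3: u_3=101/240 ∈ [13/37, 18/37) → index 3
j=4: u_4=131/240 ∈ [20/37, 24/37) → index 5
j=5: u_5=161/240 ∈ [24/37, 31/37) → index 6
j=6: u_6=191/240 ∈ [24/37, 31/37) → index 6
j=7: u_7=221/240 ∈ [31/37, 1) → index 7

0 1 2 3 5 6 6 7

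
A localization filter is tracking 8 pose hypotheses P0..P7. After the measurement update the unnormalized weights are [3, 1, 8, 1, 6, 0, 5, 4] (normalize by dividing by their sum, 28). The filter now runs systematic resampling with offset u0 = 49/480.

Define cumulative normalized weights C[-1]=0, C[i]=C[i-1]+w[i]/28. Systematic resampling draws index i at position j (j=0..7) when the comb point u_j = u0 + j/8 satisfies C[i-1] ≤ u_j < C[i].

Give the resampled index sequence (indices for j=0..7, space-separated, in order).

C = [3/28, 1/7, 3/7, 13/28, 19/28, 19/28, 6/7, 1]
j=0: u_0=49/480 ∈ [0, 3/28) → index 0
j=1: u_1=109/480 ∈ [1/7, 3/7) → index 2
j=2: u_2=169/480 ∈ [1/7, 3/7) → index 2
j=3: u_3=229/480 ∈ [13/28, 19/28) → index 4
j=4: u_4=289/480 ∈ [13/28, 19/28) → index 4
j=5: u_5=349/480 ∈ [19/28, 6/7) → index 6
j=6: u_6=409/480 ∈ [19/28, 6/7) → index 6
j=7: u_7=469/480 ∈ [6/7, 1) → index 7

0 2 2 4 4 6 6 7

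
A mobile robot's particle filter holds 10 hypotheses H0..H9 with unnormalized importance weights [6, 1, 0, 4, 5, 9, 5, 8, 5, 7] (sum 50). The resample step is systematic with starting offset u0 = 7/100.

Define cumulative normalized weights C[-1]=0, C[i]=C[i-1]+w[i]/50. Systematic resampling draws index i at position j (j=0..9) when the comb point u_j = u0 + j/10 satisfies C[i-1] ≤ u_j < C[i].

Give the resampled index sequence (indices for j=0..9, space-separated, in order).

C = [3/25, 7/50, 7/50, 11/50, 8/25, 1/2, 3/5, 19/25, 43/50, 1]
j=0: u_0=7/100 ∈ [0, 3/25) → index 0
j=1: u_1=17/100 ∈ [7/50, 11/50) → index 3
j=2: u_2=27/100 ∈ [11/50, 8/25) → index 4
j=3: u_3=37/100 ∈ [8/25, 1/2) → index 5
j=4: u_4=47/100 ∈ [8/25, 1/2) → index 5
j=5: u_5=57/100 ∈ [1/2, 3/5) → index 6
j=6: u_6=67/100 ∈ [3/5, 19/25) → index 7
j=7: u_7=77/100 ∈ [19/25, 43/50) → index 8
j=8: u_8=87/100 ∈ [43/50, 1) → index 9
j=9: u_9=97/100 ∈ [43/50, 1) → index 9

0 3 4 5 5 6 7 8 9 9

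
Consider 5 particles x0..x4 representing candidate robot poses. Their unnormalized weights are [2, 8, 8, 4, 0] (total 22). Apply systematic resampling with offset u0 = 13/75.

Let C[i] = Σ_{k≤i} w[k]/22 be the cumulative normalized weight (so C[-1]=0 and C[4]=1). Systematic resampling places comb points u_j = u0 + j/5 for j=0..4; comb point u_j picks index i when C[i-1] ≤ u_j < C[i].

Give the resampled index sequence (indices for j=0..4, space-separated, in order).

C = [1/11, 5/11, 9/11, 1, 1]
j=0: u_0=13/75 ∈ [1/11, 5/11) → index 1
j=1: u_1=28/75 ∈ [1/11, 5/11) → index 1
j=2: u_2=43/75 ∈ [5/11, 9/11) → index 2
j=3: u_3=58/75 ∈ [5/11, 9/11) → index 2
j=4: u_4=73/75 ∈ [9/11, 1) → index 3

1 1 2 2 3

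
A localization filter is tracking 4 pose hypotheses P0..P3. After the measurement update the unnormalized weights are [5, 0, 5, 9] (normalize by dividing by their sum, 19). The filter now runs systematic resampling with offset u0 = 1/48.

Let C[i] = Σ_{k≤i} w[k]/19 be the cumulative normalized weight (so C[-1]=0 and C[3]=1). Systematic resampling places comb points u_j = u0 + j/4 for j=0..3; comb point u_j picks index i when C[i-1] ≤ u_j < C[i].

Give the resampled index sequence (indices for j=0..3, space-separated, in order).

0 2 2 3

C = [5/19, 5/19, 10/19, 1]
j=0: u_0=1/48 ∈ [0, 5/19) → index 0
j=1: u_1=13/48 ∈ [5/19, 10/19) → index 2
j=2: u_2=25/48 ∈ [5/19, 10/19) → index 2
j=3: u_3=37/48 ∈ [10/19, 1) → index 3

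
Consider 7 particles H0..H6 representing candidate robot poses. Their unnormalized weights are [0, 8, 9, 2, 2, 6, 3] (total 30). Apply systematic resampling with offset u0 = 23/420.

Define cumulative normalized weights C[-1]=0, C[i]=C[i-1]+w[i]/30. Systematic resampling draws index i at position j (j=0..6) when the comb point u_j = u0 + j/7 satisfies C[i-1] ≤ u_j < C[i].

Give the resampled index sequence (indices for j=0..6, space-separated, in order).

C = [0, 4/15, 17/30, 19/30, 7/10, 9/10, 1]
j=0: u_0=23/420 ∈ [0, 4/15) → index 1
j=1: u_1=83/420 ∈ [0, 4/15) → index 1
j=2: u_2=143/420 ∈ [4/15, 17/30) → index 2
j=3: u_3=29/60 ∈ [4/15, 17/30) → index 2
j=4: u_4=263/420 ∈ [17/30, 19/30) → index 3
j=5: u_5=323/420 ∈ [7/10, 9/10) → index 5
j=6: u_6=383/420 ∈ [9/10, 1) → index 6

1 1 2 2 3 5 6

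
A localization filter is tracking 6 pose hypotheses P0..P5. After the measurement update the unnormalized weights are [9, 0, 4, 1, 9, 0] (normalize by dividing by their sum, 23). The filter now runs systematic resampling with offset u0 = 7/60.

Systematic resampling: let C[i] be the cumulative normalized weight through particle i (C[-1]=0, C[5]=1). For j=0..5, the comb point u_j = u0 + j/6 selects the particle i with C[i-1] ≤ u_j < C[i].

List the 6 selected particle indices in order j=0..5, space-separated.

0 0 2 4 4 4

C = [9/23, 9/23, 13/23, 14/23, 1, 1]
j=0: u_0=7/60 ∈ [0, 9/23) → index 0
j=1: u_1=17/60 ∈ [0, 9/23) → index 0
j=2: u_2=9/20 ∈ [9/23, 13/23) → index 2
j=3: u_3=37/60 ∈ [14/23, 1) → index 4
j=4: u_4=47/60 ∈ [14/23, 1) → index 4
j=5: u_5=19/20 ∈ [14/23, 1) → index 4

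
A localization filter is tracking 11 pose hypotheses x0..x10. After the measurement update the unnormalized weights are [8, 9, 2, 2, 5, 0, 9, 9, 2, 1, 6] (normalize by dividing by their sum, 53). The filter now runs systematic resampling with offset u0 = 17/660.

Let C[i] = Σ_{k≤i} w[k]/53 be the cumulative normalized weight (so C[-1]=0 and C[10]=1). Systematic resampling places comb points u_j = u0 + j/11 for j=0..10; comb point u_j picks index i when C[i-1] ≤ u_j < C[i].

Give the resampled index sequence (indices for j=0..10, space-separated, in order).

0 0 1 1 3 4 6 7 7 8 10

C = [8/53, 17/53, 19/53, 21/53, 26/53, 26/53, 35/53, 44/53, 46/53, 47/53, 1]
j=0: u_0=17/660 ∈ [0, 8/53) → index 0
j=1: u_1=7/60 ∈ [0, 8/53) → index 0
j=2: u_2=137/660 ∈ [8/53, 17/53) → index 1
j=3: u_3=197/660 ∈ [8/53, 17/53) → index 1
j=4: u_4=257/660 ∈ [19/53, 21/53) → index 3
j=5: u_5=317/660 ∈ [21/53, 26/53) → index 4
j=6: u_6=377/660 ∈ [26/53, 35/53) → index 6
j=7: u_7=437/660 ∈ [35/53, 44/53) → index 7
j=8: u_8=497/660 ∈ [35/53, 44/53) → index 7
j=9: u_9=557/660 ∈ [44/53, 46/53) → index 8
j=10: u_10=617/660 ∈ [47/53, 1) → index 10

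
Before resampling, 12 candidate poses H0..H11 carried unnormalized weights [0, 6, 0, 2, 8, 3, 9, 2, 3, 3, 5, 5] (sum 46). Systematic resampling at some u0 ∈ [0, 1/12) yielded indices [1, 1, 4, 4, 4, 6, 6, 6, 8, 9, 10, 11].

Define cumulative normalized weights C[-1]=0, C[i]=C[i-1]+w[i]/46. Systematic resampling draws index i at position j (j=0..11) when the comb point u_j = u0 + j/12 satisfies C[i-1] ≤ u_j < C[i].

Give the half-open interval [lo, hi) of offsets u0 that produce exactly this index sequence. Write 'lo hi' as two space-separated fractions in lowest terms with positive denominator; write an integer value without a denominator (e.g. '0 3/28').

C = [0, 3/23, 3/23, 4/23, 8/23, 19/46, 14/23, 15/23, 33/46, 18/23, 41/46, 1]
j=0 picked index 1: u0 ∈ [0, 3/23)
j=1 picked index 1: u0 ∈ [-1/12, 13/276)
j=2 picked index 4: u0 ∈ [1/138, 25/138)
j=3 picked index 4: u0 ∈ [-7/92, 9/92)
j=4 picked index 4: u0 ∈ [-11/69, 1/69)
j=5 picked index 6: u0 ∈ [-1/276, 53/276)
j=6 picked index 6: u0 ∈ [-2/23, 5/46)
j=7 picked index 6: u0 ∈ [-47/276, 7/276)
j=8 picked index 8: u0 ∈ [-1/69, 7/138)
j=9 picked index 9: u0 ∈ [-3/92, 3/92)
j=10 picked index 10: u0 ∈ [-7/138, 4/69)
j=11 picked index 11: u0 ∈ [-7/276, 1/12)
intersection: [1/138, 1/69)

1/138 1/69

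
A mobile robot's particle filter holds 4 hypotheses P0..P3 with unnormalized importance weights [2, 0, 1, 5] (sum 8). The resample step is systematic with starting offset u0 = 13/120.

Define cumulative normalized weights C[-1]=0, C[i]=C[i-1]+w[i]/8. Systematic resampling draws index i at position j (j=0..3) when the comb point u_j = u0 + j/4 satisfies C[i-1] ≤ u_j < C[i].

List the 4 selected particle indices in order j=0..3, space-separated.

C = [1/4, 1/4, 3/8, 1]
j=0: u_0=13/120 ∈ [0, 1/4) → index 0
j=1: u_1=43/120 ∈ [1/4, 3/8) → index 2
j=2: u_2=73/120 ∈ [3/8, 1) → index 3
j=3: u_3=103/120 ∈ [3/8, 1) → index 3

0 2 3 3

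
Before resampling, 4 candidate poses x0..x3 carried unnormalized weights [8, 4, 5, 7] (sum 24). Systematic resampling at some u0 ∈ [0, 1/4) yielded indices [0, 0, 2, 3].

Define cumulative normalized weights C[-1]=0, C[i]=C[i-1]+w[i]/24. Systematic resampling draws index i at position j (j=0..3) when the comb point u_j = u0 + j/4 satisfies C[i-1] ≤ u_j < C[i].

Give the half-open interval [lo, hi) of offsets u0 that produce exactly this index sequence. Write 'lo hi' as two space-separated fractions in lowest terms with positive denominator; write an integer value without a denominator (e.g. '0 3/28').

C = [1/3, 1/2, 17/24, 1]
j=0 picked index 0: u0 ∈ [0, 1/3)
j=1 picked index 0: u0 ∈ [-1/4, 1/12)
j=2 picked index 2: u0 ∈ [0, 5/24)
j=3 picked index 3: u0 ∈ [-1/24, 1/4)
intersection: [0, 1/12)

0 1/12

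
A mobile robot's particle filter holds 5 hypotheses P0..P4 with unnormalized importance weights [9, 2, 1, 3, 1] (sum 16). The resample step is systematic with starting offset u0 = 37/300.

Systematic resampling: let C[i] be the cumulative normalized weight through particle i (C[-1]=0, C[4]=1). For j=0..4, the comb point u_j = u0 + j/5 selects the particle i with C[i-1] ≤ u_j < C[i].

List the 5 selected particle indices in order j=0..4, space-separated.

C = [9/16, 11/16, 3/4, 15/16, 1]
j=0: u_0=37/300 ∈ [0, 9/16) → index 0
j=1: u_1=97/300 ∈ [0, 9/16) → index 0
j=2: u_2=157/300 ∈ [0, 9/16) → index 0
j=3: u_3=217/300 ∈ [11/16, 3/4) → index 2
j=4: u_4=277/300 ∈ [3/4, 15/16) → index 3

0 0 0 2 3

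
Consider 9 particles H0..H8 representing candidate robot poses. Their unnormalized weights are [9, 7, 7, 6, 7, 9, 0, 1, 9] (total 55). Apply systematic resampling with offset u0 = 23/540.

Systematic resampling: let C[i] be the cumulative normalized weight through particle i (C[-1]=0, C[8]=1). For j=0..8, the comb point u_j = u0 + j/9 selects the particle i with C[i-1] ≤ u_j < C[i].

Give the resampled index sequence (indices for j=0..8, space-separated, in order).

C = [9/55, 16/55, 23/55, 29/55, 36/55, 9/11, 9/11, 46/55, 1]
j=0: u_0=23/540 ∈ [0, 9/55) → index 0
j=1: u_1=83/540 ∈ [0, 9/55) → index 0
j=2: u_2=143/540 ∈ [9/55, 16/55) → index 1
j=3: u_3=203/540 ∈ [16/55, 23/55) → index 2
j=4: u_4=263/540 ∈ [23/55, 29/55) → index 3
j=5: u_5=323/540 ∈ [29/55, 36/55) → index 4
j=6: u_6=383/540 ∈ [36/55, 9/11) → index 5
j=7: u_7=443/540 ∈ [9/11, 46/55) → index 7
j=8: u_8=503/540 ∈ [46/55, 1) → index 8

0 0 1 2 3 4 5 7 8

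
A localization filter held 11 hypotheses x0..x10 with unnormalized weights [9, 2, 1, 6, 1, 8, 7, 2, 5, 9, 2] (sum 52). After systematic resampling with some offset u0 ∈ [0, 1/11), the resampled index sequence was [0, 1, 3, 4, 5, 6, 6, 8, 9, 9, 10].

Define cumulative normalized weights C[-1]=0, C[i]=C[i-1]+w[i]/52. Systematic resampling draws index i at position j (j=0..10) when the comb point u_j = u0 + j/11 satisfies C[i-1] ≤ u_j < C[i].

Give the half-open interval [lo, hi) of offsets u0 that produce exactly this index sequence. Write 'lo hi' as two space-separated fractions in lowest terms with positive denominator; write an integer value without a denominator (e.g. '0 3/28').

C = [9/52, 11/52, 3/13, 9/26, 19/52, 27/52, 17/26, 9/13, 41/52, 25/26, 1]
j=0 picked index 0: u0 ∈ [0, 9/52)
j=1 picked index 1: u0 ∈ [47/572, 69/572)
j=2 picked index 3: u0 ∈ [7/143, 47/286)
j=3 picked index 4: u0 ∈ [21/286, 53/572)
j=4 picked index 5: u0 ∈ [1/572, 89/572)
j=5 picked index 6: u0 ∈ [37/572, 57/286)
j=6 picked index 6: u0 ∈ [-15/572, 31/286)
j=7 picked index 8: u0 ∈ [8/143, 87/572)
j=8 picked index 9: u0 ∈ [35/572, 67/286)
j=9 picked index 9: u0 ∈ [-17/572, 41/286)
j=10 picked index 10: u0 ∈ [15/286, 1/11)
intersection: [47/572, 1/11)

47/572 1/11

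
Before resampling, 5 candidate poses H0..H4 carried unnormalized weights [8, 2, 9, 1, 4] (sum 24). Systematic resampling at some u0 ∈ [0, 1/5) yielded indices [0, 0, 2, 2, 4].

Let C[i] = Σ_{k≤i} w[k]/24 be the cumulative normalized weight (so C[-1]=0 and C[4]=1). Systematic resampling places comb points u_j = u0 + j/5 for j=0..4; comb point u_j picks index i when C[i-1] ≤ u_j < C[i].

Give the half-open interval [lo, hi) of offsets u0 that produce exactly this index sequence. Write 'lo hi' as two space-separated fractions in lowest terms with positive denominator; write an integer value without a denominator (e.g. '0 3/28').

C = [1/3, 5/12, 19/24, 5/6, 1]
j=0 picked index 0: u0 ∈ [0, 1/3)
j=1 picked index 0: u0 ∈ [-1/5, 2/15)
j=2 picked index 2: u0 ∈ [1/60, 47/120)
j=3 picked index 2: u0 ∈ [-11/60, 23/120)
j=4 picked index 4: u0 ∈ [1/30, 1/5)
intersection: [1/30, 2/15)

1/30 2/15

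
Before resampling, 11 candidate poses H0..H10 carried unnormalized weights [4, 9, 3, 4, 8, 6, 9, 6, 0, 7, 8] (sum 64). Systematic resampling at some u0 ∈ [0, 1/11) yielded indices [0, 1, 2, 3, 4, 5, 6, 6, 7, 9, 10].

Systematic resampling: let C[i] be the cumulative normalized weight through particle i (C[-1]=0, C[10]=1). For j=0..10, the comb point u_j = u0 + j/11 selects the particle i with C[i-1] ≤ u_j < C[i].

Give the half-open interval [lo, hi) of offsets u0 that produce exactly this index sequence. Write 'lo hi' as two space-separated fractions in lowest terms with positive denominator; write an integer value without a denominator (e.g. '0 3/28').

15/704 25/704

C = [1/16, 13/64, 1/4, 5/16, 7/16, 17/32, 43/64, 49/64, 49/64, 7/8, 1]
j=0 picked index 0: u0 ∈ [0, 1/16)
j=1 picked index 1: u0 ∈ [-5/176, 79/704)
j=2 picked index 2: u0 ∈ [15/704, 3/44)
j=3 picked index 3: u0 ∈ [-1/44, 7/176)
j=4 picked index 4: u0 ∈ [-9/176, 13/176)
j=5 picked index 5: u0 ∈ [-3/176, 27/352)
j=6 picked index 6: u0 ∈ [-5/352, 89/704)
j=7 picked index 6: u0 ∈ [-37/352, 25/704)
j=8 picked index 7: u0 ∈ [-39/704, 27/704)
j=9 picked index 9: u0 ∈ [-37/704, 5/88)
j=10 picked index 10: u0 ∈ [-3/88, 1/11)
intersection: [15/704, 25/704)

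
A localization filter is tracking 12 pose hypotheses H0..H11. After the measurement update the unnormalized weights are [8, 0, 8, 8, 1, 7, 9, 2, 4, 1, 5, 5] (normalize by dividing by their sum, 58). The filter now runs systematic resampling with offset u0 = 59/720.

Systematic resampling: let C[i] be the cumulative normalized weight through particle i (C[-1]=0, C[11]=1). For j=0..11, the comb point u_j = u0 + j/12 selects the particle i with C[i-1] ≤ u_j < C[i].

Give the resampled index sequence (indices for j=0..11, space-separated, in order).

C = [4/29, 4/29, 8/29, 12/29, 25/58, 16/29, 41/58, 43/58, 47/58, 24/29, 53/58, 1]
j=0: u_0=59/720 ∈ [0, 4/29) → index 0
j=1: u_1=119/720 ∈ [4/29, 8/29) → index 2
j=2: u_2=179/720 ∈ [4/29, 8/29) → index 2
j=3: u_3=239/720 ∈ [8/29, 12/29) → index 3
j=4: u_4=299/720 ∈ [12/29, 25/58) → index 4
j=5: u_5=359/720 ∈ [25/58, 16/29) → index 5
j=6: u_6=419/720 ∈ [16/29, 41/58) → index 6
j=7: u_7=479/720 ∈ [16/29, 41/58) → index 6
j=8: u_8=539/720 ∈ [43/58, 47/58) → index 8
j=9: u_9=599/720 ∈ [24/29, 53/58) → index 10
j=10: u_10=659/720 ∈ [53/58, 1) → index 11
j=11: u_11=719/720 ∈ [53/58, 1) → index 11

0 2 2 3 4 5 6 6 8 10 11 11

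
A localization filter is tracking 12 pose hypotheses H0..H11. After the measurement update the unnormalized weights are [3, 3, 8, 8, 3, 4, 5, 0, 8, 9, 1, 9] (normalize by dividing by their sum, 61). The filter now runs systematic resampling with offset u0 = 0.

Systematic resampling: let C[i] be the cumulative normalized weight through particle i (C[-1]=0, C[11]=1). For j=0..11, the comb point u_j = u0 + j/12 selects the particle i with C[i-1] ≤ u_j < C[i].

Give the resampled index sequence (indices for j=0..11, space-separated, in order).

C = [3/61, 6/61, 14/61, 22/61, 25/61, 29/61, 34/61, 34/61, 42/61, 51/61, 52/61, 1]
j=0: u_0=0 ∈ [0, 3/61) → index 0
j=1: u_1=1/12 ∈ [3/61, 6/61) → index 1
j=2: u_2=1/6 ∈ [6/61, 14/61) → index 2
j=3: u_3=1/4 ∈ [14/61, 22/61) → index 3
j=4: u_4=1/3 ∈ [14/61, 22/61) → index 3
j=5: u_5=5/12 ∈ [25/61, 29/61) → index 5
j=6: u_6=1/2 ∈ [29/61, 34/61) → index 6
j=7: u_7=7/12 ∈ [34/61, 42/61) → index 8
j=8: u_8=2/3 ∈ [34/61, 42/61) → index 8
j=9: u_9=3/4 ∈ [42/61, 51/61) → index 9
j=10: u_10=5/6 ∈ [42/61, 51/61) → index 9
j=11: u_11=11/12 ∈ [52/61, 1) → index 11

0 1 2 3 3 5 6 8 8 9 9 11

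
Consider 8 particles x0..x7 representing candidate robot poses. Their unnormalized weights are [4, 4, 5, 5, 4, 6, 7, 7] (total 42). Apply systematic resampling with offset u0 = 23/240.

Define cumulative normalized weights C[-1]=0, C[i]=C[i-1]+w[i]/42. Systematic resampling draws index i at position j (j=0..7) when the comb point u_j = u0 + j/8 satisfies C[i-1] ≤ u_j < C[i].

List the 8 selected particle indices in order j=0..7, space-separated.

1 2 3 4 5 6 7 7

C = [2/21, 4/21, 13/42, 3/7, 11/21, 2/3, 5/6, 1]
j=0: u_0=23/240 ∈ [2/21, 4/21) → index 1
j=1: u_1=53/240 ∈ [4/21, 13/42) → index 2
j=2: u_2=83/240 ∈ [13/42, 3/7) → index 3
j=3: u_3=113/240 ∈ [3/7, 11/21) → index 4
j=4: u_4=143/240 ∈ [11/21, 2/3) → index 5
j=5: u_5=173/240 ∈ [2/3, 5/6) → index 6
j=6: u_6=203/240 ∈ [5/6, 1) → index 7
j=7: u_7=233/240 ∈ [5/6, 1) → index 7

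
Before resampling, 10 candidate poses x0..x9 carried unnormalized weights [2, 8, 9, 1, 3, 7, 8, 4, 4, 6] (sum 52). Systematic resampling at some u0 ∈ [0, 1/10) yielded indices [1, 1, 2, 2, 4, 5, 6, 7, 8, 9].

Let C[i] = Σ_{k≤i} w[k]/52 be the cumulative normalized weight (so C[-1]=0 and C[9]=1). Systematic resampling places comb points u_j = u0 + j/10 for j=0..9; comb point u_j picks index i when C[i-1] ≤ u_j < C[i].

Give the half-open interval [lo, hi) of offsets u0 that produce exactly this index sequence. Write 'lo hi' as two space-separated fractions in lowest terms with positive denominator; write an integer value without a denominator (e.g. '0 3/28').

C = [1/26, 5/26, 19/52, 5/13, 23/52, 15/26, 19/26, 21/26, 23/26, 1]
j=0 picked index 1: u0 ∈ [1/26, 5/26)
j=1 picked index 1: u0 ∈ [-4/65, 6/65)
j=2 picked index 2: u0 ∈ [-1/130, 43/260)
j=3 picked index 2: u0 ∈ [-7/65, 17/260)
j=4 picked index 4: u0 ∈ [-1/65, 11/260)
j=5 picked index 5: u0 ∈ [-3/52, 1/13)
j=6 picked index 6: u0 ∈ [-3/130, 17/130)
j=7 picked index 7: u0 ∈ [2/65, 7/65)
j=8 picked index 8: u0 ∈ [1/130, 11/130)
j=9 picked index 9: u0 ∈ [-1/65, 1/10)
intersection: [1/26, 11/260)

1/26 11/260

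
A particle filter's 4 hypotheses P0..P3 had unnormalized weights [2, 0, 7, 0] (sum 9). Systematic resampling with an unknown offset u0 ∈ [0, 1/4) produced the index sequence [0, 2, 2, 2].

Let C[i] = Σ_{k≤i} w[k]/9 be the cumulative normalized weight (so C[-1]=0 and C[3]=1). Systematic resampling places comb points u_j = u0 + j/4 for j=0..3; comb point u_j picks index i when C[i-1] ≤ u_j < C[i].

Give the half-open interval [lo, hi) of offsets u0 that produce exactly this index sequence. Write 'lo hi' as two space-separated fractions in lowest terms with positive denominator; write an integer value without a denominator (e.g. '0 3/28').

0 2/9

C = [2/9, 2/9, 1, 1]
j=0 picked index 0: u0 ∈ [0, 2/9)
j=1 picked index 2: u0 ∈ [-1/36, 3/4)
j=2 picked index 2: u0 ∈ [-5/18, 1/2)
j=3 picked index 2: u0 ∈ [-19/36, 1/4)
intersection: [0, 2/9)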